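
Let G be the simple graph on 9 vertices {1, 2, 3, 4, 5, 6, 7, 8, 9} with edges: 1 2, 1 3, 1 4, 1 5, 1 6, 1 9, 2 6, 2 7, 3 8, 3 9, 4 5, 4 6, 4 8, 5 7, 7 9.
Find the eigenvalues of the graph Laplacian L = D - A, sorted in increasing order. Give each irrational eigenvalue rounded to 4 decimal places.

Reading degrees in the order [1, 2, 3, 4, 5, 6, 7, 8, 9] gives [6, 3, 3, 4, 3, 3, 3, 2, 3]; set D = diag(6, 3, 3, 4, 3, 3, 3, 2, 3) and form L = D - A. L is symmetric positive semidefinite, so every eigenvalue is real and nonnegative. By the matrix-tree theorem the graph has (1/9) * product of the nonzero eigenvalues = 1503 spanning trees.

[0, 1.3348, 1.8910, 2.4310, 3, 3.9665, 4.7615, 5.3705, 7.2447]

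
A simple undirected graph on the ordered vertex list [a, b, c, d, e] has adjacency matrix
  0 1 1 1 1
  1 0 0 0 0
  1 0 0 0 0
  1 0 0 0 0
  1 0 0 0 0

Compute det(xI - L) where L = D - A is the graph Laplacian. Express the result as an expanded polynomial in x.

x^5 - 8x^4 + 18x^3 - 16x^2 + 5x

Each diagonal entry of L is the vertex degree and each off-diagonal entry is -1 where an edge is present, 0 otherwise; in the order [a, b, c, d, e] the diagonal is [4, 1, 1, 1, 1]. Computing det(xI - L) by cofactor expansion (or equivalently via sum-over-permutations) gives x^5 - 8x^4 + 18x^3 - 16x^2 + 5x. The constant term is 0 because L is singular (the all-ones vector lies in its kernel).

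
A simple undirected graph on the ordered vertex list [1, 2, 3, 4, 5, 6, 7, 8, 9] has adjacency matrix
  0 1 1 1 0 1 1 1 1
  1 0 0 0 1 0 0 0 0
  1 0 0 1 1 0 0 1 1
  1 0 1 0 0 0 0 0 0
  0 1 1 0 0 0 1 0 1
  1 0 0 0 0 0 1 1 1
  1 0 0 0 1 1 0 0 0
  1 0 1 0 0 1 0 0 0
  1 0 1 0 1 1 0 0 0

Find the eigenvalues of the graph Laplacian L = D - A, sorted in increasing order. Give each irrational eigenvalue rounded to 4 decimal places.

With the vertex order [1, 2, 3, 4, 5, 6, 7, 8, 9], the degrees are [7, 2, 5, 2, 4, 4, 3, 3, 4], giving D = diag(7, 2, 5, 2, 4, 4, 3, 3, 4) and L = D - A. Since every row of L sums to 0, the all-ones vector is in the kernel and 0 is an eigenvalue. The largest eigenvalue, 8.2001, is at most the vertex count 9.

[0, 1.6554, 1.9284, 2.7353, 3.2967, 4.1235, 5.7017, 6.3589, 8.2001]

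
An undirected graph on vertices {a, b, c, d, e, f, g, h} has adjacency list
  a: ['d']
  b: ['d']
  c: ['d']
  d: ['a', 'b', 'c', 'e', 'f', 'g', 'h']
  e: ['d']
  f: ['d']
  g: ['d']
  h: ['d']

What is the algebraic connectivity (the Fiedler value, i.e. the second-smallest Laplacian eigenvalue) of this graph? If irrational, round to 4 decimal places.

Reading degrees in the order [a, b, c, d, e, f, g, h] gives [1, 1, 1, 7, 1, 1, 1, 1]; set D = diag(1, 1, 1, 7, 1, 1, 1, 1) and form L = D - A. The smallest Laplacian eigenvalue is always 0. The next one, lambda_2 = 1, measures how hard the graph is to disconnect: larger values mean better connectivity. The eigenvalues sum to 14, which equals trace(L) = 2|E|. The largest eigenvalue, 8, is at most the vertex count 8.

1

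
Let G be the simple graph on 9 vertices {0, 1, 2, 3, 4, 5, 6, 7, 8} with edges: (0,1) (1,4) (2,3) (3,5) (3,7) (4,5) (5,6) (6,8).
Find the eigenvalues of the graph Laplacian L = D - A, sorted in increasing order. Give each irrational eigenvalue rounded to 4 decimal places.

With the vertex order [0, 1, 2, 3, 4, 5, 6, 7, 8], the degrees are [1, 2, 1, 3, 2, 3, 2, 1, 1], giving D = diag(1, 2, 1, 3, 2, 3, 2, 1, 1) and L = D - A. The multiplicity of 0 as a Laplacian eigenvalue equals the number of connected components. The single zero eigenvalue shows the graph is connected. The largest eigenvalue, 4.7049, is at most the vertex count 9. The eigenvalues sum to 16, which equals trace(L) = 2|E|.

[0, 0.2217, 0.3327, 1, 1.1923, 2.1071, 3, 3.4413, 4.7049]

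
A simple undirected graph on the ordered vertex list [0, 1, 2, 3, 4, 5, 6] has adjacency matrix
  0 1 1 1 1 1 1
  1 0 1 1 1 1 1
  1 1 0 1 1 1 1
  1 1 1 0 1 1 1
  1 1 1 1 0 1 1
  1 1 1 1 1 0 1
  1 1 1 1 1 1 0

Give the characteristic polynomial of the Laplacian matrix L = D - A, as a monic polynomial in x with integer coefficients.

x^7 - 42x^6 + 735x^5 - 6860x^4 + 36015x^3 - 100842x^2 + 117649x

Each diagonal entry of L is the vertex degree and each off-diagonal entry is -1 where an edge is present, 0 otherwise; in the order [0, 1, 2, 3, 4, 5, 6] the diagonal is [6, 6, 6, 6, 6, 6, 6]. The eigenvalues of L are [0, 7, 7, 7, 7, 7, 7]; the characteristic polynomial is the product of (x - lambda_i), which multiplies out to x^7 - 42x^6 + 735x^5 - 6860x^4 + 36015x^3 - 100842x^2 + 117649x. The constant term is 0 because L is singular (the all-ones vector lies in its kernel). By the matrix-tree theorem the graph has (1/7) * product of the nonzero eigenvalues = 16807 spanning trees. The eigenvalues sum to 42, which equals trace(L) = 2|E|.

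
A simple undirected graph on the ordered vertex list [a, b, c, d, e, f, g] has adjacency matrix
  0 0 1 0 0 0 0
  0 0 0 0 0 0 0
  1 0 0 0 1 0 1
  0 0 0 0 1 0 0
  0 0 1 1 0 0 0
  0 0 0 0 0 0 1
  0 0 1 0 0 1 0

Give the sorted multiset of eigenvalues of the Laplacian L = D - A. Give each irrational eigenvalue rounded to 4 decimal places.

[0, 0, 0.3820, 0.6972, 2, 2.6180, 4.3028]

Reading degrees in the order [a, b, c, d, e, f, g] gives [1, 0, 3, 1, 2, 1, 2]; set D = diag(1, 0, 3, 1, 2, 1, 2) and form L = D - A. Since every row of L sums to 0, the all-ones vector is in the kernel and 0 is an eigenvalue. The 2 zero eigenvalues correspond to the 2 connected components. The largest eigenvalue, 4.3028, is at most the vertex count 7. There are 2 zeros in the spectrum, matching the 2 components.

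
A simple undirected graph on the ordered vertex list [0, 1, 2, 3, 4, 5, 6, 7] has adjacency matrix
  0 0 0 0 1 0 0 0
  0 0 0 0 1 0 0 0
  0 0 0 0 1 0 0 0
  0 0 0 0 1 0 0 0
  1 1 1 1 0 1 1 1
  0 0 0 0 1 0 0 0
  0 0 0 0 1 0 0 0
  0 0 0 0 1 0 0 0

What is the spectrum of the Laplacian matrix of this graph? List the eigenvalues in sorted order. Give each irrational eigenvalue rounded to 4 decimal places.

With the vertex order [0, 1, 2, 3, 4, 5, 6, 7], the degrees are [1, 1, 1, 1, 7, 1, 1, 1], giving D = diag(1, 1, 1, 1, 7, 1, 1, 1) and L = D - A. Diagonalising L (or applying a numerical eigensolver to the 8x8 matrix) gives the spectrum above. The single zero eigenvalue shows the graph is connected. By the matrix-tree theorem the graph has (1/8) * product of the nonzero eigenvalues = 1 spanning tree. There is one zero in the spectrum, matching the 1 component.

[0, 1, 1, 1, 1, 1, 1, 8]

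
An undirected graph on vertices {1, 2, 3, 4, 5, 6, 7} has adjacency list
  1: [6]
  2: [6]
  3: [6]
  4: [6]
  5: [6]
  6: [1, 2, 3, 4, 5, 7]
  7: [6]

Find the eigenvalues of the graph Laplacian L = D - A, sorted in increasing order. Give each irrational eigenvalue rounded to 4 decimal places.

[0, 1, 1, 1, 1, 1, 7]

Reading degrees in the order [1, 2, 3, 4, 5, 6, 7] gives [1, 1, 1, 1, 1, 6, 1]; set D = diag(1, 1, 1, 1, 1, 6, 1) and form L = D - A. Diagonalising L (or applying a numerical eigensolver to the 7x7 matrix) gives the spectrum above. The single zero eigenvalue shows the graph is connected. There is one zero in the spectrum, matching the 1 component. By the matrix-tree theorem the graph has (1/7) * product of the nonzero eigenvalues = 1 spanning tree.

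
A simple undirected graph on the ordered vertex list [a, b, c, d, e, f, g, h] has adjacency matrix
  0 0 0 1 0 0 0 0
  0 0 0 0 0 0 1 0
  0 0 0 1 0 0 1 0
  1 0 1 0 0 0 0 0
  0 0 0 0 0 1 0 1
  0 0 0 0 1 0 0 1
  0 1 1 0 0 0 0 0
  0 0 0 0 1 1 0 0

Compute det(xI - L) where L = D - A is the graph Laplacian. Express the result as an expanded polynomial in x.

x^8 - 14x^7 + 78x^6 - 218x^5 + 314x^4 - 210x^3 + 45x^2

Each diagonal entry of L is the vertex degree and each off-diagonal entry is -1 where an edge is present, 0 otherwise; in the order [a, b, c, d, e, f, g, h] the diagonal is [1, 1, 2, 2, 2, 2, 2, 2]. L has integer entries, so p(x) = det(xI - L) has integer coefficients. Expanding the determinant yields x^8 - 14x^7 + 78x^6 - 218x^5 + 314x^4 - 210x^3 + 45x^2. The coefficient of x^7 equals -trace(L) = -14, matching the sum of degrees. The largest eigenvalue, 3.6180, is at most the vertex count 8.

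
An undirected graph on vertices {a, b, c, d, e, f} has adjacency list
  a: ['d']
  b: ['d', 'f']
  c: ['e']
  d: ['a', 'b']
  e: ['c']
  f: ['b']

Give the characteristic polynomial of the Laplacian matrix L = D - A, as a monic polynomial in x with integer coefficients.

x^6 - 8x^5 + 22x^4 - 24x^3 + 8x^2

Each diagonal entry of L is the vertex degree and each off-diagonal entry is -1 where an edge is present, 0 otherwise; in the order [a, b, c, d, e, f] the diagonal is [1, 2, 1, 2, 1, 1]. L has integer entries, so p(x) = det(xI - L) has integer coefficients. Expanding the determinant yields x^6 - 8x^5 + 22x^4 - 24x^3 + 8x^2. Since p(0) = det(-L) = 0, x divides p(x).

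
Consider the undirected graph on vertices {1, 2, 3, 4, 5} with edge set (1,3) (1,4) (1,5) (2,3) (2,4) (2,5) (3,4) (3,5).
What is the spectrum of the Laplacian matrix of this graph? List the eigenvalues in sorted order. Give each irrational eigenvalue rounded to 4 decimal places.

[0, 3, 3, 5, 5]

With the vertex order [1, 2, 3, 4, 5], the degrees are [3, 3, 4, 3, 3], giving D = diag(3, 3, 4, 3, 3) and L = D - A. The multiplicity of 0 as a Laplacian eigenvalue equals the number of connected components. The single zero eigenvalue shows the graph is connected. By the matrix-tree theorem the graph has (1/5) * product of the nonzero eigenvalues = 45 spanning trees. The largest eigenvalue, 5, is at most the vertex count 5.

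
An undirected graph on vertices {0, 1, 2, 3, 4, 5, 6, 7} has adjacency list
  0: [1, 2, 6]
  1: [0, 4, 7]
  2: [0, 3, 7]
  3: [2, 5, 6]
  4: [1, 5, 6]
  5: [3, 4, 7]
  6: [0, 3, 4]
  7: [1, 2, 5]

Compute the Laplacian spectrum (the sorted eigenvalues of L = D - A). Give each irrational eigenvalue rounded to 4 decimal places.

Each diagonal entry of L is the vertex degree and each off-diagonal entry is -1 where an edge is present, 0 otherwise; in the order [0, 1, 2, 3, 4, 5, 6, 7] the diagonal is [3, 3, 3, 3, 3, 3, 3, 3]. Diagonalising L (or applying a numerical eigensolver to the 8x8 matrix) gives the spectrum above. The largest eigenvalue, 6, is at most the vertex count 8. By the matrix-tree theorem the graph has (1/8) * product of the nonzero eigenvalues = 384 spanning trees.

[0, 2, 2, 2, 4, 4, 4, 6]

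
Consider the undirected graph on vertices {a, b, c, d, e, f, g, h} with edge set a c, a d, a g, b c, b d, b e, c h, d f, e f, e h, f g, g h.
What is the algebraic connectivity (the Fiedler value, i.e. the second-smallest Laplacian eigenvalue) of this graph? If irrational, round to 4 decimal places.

2

Reading degrees in the order [a, b, c, d, e, f, g, h] gives [3, 3, 3, 3, 3, 3, 3, 3]; set D = diag(3, 3, 3, 3, 3, 3, 3, 3) and form L = D - A. The sorted Laplacian eigenvalues are [0, 2, 2, 2, 4, 4, 4, 6]; the algebraic connectivity is the second entry, 2.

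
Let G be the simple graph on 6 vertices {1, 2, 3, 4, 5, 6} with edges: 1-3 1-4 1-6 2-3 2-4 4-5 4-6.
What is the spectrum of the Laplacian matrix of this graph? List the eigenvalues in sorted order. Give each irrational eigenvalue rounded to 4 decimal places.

Reading degrees in the order [1, 2, 3, 4, 5, 6] gives [3, 2, 2, 4, 1, 2]; set D = diag(3, 2, 2, 4, 1, 2) and form L = D - A. Since every row of L sums to 0, the all-ones vector is in the kernel and 0 is an eigenvalue. The single zero eigenvalue shows the graph is connected.

[0, 0.8817, 1.4506, 2.5341, 3.8647, 5.2688]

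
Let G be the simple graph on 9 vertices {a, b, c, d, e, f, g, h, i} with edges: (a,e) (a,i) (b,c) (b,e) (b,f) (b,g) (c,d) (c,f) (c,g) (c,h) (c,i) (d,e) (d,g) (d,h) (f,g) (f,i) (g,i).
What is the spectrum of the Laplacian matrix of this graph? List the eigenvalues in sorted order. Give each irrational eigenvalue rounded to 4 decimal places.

[0, 1.3637, 1.9025, 2.6637, 4.1039, 4.9661, 5.4057, 6.4125, 7.1819]

Each diagonal entry of L is the vertex degree and each off-diagonal entry is -1 where an edge is present, 0 otherwise; in the order [a, b, c, d, e, f, g, h, i] the diagonal is [2, 4, 6, 4, 3, 4, 5, 2, 4]. Since every row of L sums to 0, the all-ones vector is in the kernel and 0 is an eigenvalue. The eigenvalues sum to 34, which equals trace(L) = 2|E|.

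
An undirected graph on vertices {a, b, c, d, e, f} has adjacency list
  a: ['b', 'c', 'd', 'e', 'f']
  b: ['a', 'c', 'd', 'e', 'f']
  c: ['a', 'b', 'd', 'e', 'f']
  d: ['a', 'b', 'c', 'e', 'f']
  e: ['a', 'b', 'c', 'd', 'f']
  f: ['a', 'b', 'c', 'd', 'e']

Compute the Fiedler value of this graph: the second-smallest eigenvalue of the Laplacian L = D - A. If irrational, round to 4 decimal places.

6

Reading degrees in the order [a, b, c, d, e, f] gives [5, 5, 5, 5, 5, 5]; set D = diag(5, 5, 5, 5, 5, 5) and form L = D - A. The sorted Laplacian eigenvalues are [0, 6, 6, 6, 6, 6]; the algebraic connectivity is the second entry, 6. There is one zero in the spectrum, matching the 1 component.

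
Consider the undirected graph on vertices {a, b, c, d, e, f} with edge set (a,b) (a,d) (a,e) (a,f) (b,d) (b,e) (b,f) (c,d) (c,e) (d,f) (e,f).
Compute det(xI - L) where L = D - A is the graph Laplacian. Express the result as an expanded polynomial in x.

x^6 - 22x^5 + 189x^4 - 788x^3 + 1580x^2 - 1200x

Reading degrees in the order [a, b, c, d, e, f] gives [4, 4, 2, 4, 4, 4]; set D = diag(4, 4, 2, 4, 4, 4) and form L = D - A. L has integer entries, so p(x) = det(xI - L) has integer coefficients. Expanding the determinant yields x^6 - 22x^5 + 189x^4 - 788x^3 + 1580x^2 - 1200x. The coefficient of x^5 equals -trace(L) = -22, matching the sum of degrees.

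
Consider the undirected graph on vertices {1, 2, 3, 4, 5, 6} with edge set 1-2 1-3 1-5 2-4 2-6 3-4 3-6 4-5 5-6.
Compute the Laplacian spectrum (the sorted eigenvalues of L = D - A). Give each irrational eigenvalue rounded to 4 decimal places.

Reading degrees in the order [1, 2, 3, 4, 5, 6] gives [3, 3, 3, 3, 3, 3]; set D = diag(3, 3, 3, 3, 3, 3) and form L = D - A. Since every row of L sums to 0, the all-ones vector is in the kernel and 0 is an eigenvalue. The single zero eigenvalue shows the graph is connected. There is one zero in the spectrum, matching the 1 component.

[0, 3, 3, 3, 3, 6]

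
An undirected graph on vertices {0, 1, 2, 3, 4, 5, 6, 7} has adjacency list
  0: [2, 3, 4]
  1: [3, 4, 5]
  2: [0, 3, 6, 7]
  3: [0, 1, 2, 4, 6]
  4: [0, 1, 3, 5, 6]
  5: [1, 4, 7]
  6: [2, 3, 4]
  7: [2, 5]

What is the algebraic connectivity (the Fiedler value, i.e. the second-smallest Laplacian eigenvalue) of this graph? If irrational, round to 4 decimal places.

Each diagonal entry of L is the vertex degree and each off-diagonal entry is -1 where an edge is present, 0 otherwise; in the order [0, 1, 2, 3, 4, 5, 6, 7] the diagonal is [3, 3, 4, 5, 5, 3, 3, 2]. The smallest Laplacian eigenvalue is always 0. The next one, lambda_2 = 1.5505, measures how hard the graph is to disconnect: larger values mean better connectivity. There is one zero in the spectrum, matching the 1 component.

1.5505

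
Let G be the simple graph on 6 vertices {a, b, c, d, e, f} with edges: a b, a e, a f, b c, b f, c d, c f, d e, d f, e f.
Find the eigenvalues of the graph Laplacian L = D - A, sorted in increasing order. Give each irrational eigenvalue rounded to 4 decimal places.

Reading degrees in the order [a, b, c, d, e, f] gives [3, 3, 3, 3, 3, 5]; set D = diag(3, 3, 3, 3, 3, 5) and form L = D - A. The multiplicity of 0 as a Laplacian eigenvalue equals the number of connected components. The single zero eigenvalue shows the graph is connected. By the matrix-tree theorem the graph has (1/6) * product of the nonzero eigenvalues = 121 spanning trees.

[0, 2.3820, 2.3820, 4.6180, 4.6180, 6]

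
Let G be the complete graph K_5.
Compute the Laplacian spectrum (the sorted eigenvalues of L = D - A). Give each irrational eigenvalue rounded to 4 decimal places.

The graph has 5 vertices and degree multiset [4, 4, 4, 4, 4]; D is the diagonal matrix of degrees and L = D - A. Since every row of L sums to 0, the all-ones vector is in the kernel and 0 is an eigenvalue. The eigenvalues sum to 20, which equals trace(L) = 2|E|.

[0, 5, 5, 5, 5]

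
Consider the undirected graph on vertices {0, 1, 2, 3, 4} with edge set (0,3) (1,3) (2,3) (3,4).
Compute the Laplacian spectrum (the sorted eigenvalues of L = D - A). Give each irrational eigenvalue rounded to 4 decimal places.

Each diagonal entry of L is the vertex degree and each off-diagonal entry is -1 where an edge is present, 0 otherwise; in the order [0, 1, 2, 3, 4] the diagonal is [1, 1, 1, 4, 1]. L is symmetric positive semidefinite, so every eigenvalue is real and nonnegative. The single zero eigenvalue shows the graph is connected. The largest eigenvalue, 5, is at most the vertex count 5. By the matrix-tree theorem the graph has (1/5) * product of the nonzero eigenvalues = 1 spanning tree.

[0, 1, 1, 1, 5]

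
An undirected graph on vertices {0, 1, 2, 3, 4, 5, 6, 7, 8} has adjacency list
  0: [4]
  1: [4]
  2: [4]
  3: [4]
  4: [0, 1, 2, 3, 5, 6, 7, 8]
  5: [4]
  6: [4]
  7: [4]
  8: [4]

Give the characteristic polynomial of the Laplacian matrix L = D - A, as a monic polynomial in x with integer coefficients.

Reading degrees in the order [0, 1, 2, 3, 4, 5, 6, 7, 8] gives [1, 1, 1, 1, 8, 1, 1, 1, 1]; set D = diag(1, 1, 1, 1, 8, 1, 1, 1, 1) and form L = D - A. The eigenvalues of L are [0, 1, 1, 1, 1, 1, 1, 1, 9]; the characteristic polynomial is the product of (x - lambda_i), which multiplies out to x^9 - 16x^8 + 84x^7 - 224x^6 + 350x^5 - 336x^4 + 196x^3 - 64x^2 + 9x. The coefficient of x^8 equals -trace(L) = -16, matching the sum of degrees.

x^9 - 16x^8 + 84x^7 - 224x^6 + 350x^5 - 336x^4 + 196x^3 - 64x^2 + 9x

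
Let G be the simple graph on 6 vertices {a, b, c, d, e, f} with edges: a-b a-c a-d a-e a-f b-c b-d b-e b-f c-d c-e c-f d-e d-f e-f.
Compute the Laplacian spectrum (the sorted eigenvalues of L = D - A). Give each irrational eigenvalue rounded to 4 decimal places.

[0, 6, 6, 6, 6, 6]

Reading degrees in the order [a, b, c, d, e, f] gives [5, 5, 5, 5, 5, 5]; set D = diag(5, 5, 5, 5, 5, 5) and form L = D - A. The multiplicity of 0 as a Laplacian eigenvalue equals the number of connected components. The single zero eigenvalue shows the graph is connected. There is one zero in the spectrum, matching the 1 component.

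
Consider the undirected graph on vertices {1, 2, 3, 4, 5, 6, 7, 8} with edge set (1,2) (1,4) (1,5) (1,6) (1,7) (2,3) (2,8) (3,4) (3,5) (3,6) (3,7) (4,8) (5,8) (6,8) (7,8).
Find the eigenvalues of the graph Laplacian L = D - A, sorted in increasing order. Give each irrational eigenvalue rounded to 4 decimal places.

[0, 3, 3, 3, 3, 5, 5, 8]

Reading degrees in the order [1, 2, 3, 4, 5, 6, 7, 8] gives [5, 3, 5, 3, 3, 3, 3, 5]; set D = diag(5, 3, 5, 3, 3, 3, 3, 5) and form L = D - A. Diagonalising L (or applying a numerical eigensolver to the 8x8 matrix) gives the spectrum above. The single zero eigenvalue shows the graph is connected. There is one zero in the spectrum, matching the 1 component. By the matrix-tree theorem the graph has (1/8) * product of the nonzero eigenvalues = 2025 spanning trees.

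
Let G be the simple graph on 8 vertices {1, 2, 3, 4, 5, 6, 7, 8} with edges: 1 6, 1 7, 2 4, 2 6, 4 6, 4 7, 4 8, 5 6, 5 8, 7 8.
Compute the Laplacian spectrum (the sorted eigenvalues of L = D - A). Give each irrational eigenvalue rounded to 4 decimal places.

[0, 0, 1.5858, 1.5858, 2.2679, 4.4142, 4.4142, 5.7321]

With the vertex order [1, 2, 3, 4, 5, 6, 7, 8], the degrees are [2, 2, 0, 4, 2, 4, 3, 3], giving D = diag(2, 2, 0, 4, 2, 4, 3, 3) and L = D - A. L is symmetric positive semidefinite, so every eigenvalue is real and nonnegative. The 2 zero eigenvalues correspond to the 2 connected components.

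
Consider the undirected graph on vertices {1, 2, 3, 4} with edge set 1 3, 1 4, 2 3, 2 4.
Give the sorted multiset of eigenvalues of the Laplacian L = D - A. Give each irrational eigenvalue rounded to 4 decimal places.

With the vertex order [1, 2, 3, 4], the degrees are [2, 2, 2, 2], giving D = diag(2, 2, 2, 2) and L = D - A. The multiplicity of 0 as a Laplacian eigenvalue equals the number of connected components. The single zero eigenvalue shows the graph is connected. By the matrix-tree theorem the graph has (1/4) * product of the nonzero eigenvalues = 4 spanning trees.

[0, 2, 2, 4]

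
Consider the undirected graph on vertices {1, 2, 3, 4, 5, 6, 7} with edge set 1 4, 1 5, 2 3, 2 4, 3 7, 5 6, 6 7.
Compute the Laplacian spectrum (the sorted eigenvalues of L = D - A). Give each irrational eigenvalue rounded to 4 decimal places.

Reading degrees in the order [1, 2, 3, 4, 5, 6, 7] gives [2, 2, 2, 2, 2, 2, 2]; set D = diag(2, 2, 2, 2, 2, 2, 2) and form L = D - A. Since every row of L sums to 0, the all-ones vector is in the kernel and 0 is an eigenvalue. The eigenvalues sum to 14, which equals trace(L) = 2|E|. By the matrix-tree theorem the graph has (1/7) * product of the nonzero eigenvalues = 7 spanning trees.

[0, 0.7530, 0.7530, 2.4450, 2.4450, 3.8019, 3.8019]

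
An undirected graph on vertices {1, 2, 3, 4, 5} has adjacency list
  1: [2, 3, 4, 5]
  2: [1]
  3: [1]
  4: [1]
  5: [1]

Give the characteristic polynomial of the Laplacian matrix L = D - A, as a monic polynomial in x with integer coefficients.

Reading degrees in the order [1, 2, 3, 4, 5] gives [4, 1, 1, 1, 1]; set D = diag(4, 1, 1, 1, 1) and form L = D - A. Computing det(xI - L) by cofactor expansion (or equivalently via sum-over-permutations) gives x^5 - 8x^4 + 18x^3 - 16x^2 + 5x. The constant term is 0 because L is singular (the all-ones vector lies in its kernel). By the matrix-tree theorem the graph has (1/5) * product of the nonzero eigenvalues = 1 spanning tree.

x^5 - 8x^4 + 18x^3 - 16x^2 + 5x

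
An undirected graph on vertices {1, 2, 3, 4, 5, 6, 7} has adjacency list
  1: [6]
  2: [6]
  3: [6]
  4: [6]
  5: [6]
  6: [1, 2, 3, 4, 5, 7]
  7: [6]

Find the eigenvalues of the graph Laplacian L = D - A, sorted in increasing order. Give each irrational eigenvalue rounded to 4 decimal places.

Reading degrees in the order [1, 2, 3, 4, 5, 6, 7] gives [1, 1, 1, 1, 1, 6, 1]; set D = diag(1, 1, 1, 1, 1, 6, 1) and form L = D - A. Since every row of L sums to 0, the all-ones vector is in the kernel and 0 is an eigenvalue. The single zero eigenvalue shows the graph is connected.

[0, 1, 1, 1, 1, 1, 7]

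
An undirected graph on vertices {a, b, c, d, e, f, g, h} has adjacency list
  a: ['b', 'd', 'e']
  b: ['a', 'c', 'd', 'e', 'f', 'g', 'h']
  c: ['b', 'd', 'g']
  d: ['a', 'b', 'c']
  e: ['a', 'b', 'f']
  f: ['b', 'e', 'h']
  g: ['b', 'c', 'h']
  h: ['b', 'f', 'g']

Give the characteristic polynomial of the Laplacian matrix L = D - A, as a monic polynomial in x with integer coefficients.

Reading degrees in the order [a, b, c, d, e, f, g, h] gives [3, 7, 3, 3, 3, 3, 3, 3]; set D = diag(3, 7, 3, 3, 3, 3, 3, 3) and form L = D - A. Computing det(xI - L) by cofactor expansion (or equivalently via sum-over-permutations) gives x^8 - 28x^7 + 322x^6 - 1974x^5 + 6965x^4 - 14126x^3 + 15225x^2 - 6728x. The constant term is 0 because L is singular (the all-ones vector lies in its kernel).

x^8 - 28x^7 + 322x^6 - 1974x^5 + 6965x^4 - 14126x^3 + 15225x^2 - 6728x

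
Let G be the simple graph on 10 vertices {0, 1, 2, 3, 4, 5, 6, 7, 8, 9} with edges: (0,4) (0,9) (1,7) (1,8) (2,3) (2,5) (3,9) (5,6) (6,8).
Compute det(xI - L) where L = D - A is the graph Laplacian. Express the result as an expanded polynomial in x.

Each diagonal entry of L is the vertex degree and each off-diagonal entry is -1 where an edge is present, 0 otherwise; in the order [0, 1, 2, 3, 4, 5, 6, 7, 8, 9] the diagonal is [2, 2, 2, 2, 1, 2, 2, 1, 2, 2]. Computing det(xI - L) by cofactor expansion (or equivalently via sum-over-permutations) gives x^10 - 18x^9 + 136x^8 - 560x^7 + 1365x^6 - 2002x^5 + 1716x^4 - 792x^3 + 165x^2 - 10x. Since p(0) = det(-L) = 0, x divides p(x). There is one zero in the spectrum, matching the 1 component.

x^10 - 18x^9 + 136x^8 - 560x^7 + 1365x^6 - 2002x^5 + 1716x^4 - 792x^3 + 165x^2 - 10x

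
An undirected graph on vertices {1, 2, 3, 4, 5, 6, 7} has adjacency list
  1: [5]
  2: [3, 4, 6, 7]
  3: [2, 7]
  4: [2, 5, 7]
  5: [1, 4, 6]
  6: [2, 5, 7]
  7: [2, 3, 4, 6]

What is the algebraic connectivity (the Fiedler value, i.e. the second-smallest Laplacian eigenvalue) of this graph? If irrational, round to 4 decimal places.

Reading degrees in the order [1, 2, 3, 4, 5, 6, 7] gives [1, 4, 2, 3, 3, 3, 4]; set D = diag(1, 4, 2, 3, 3, 3, 4) and form L = D - A. The sorted Laplacian eigenvalues are [0, 0.6766, 2, 3, 3.6421, 5, 5.6813]; the algebraic connectivity is the second entry, 0.6766. The largest eigenvalue, 5.6813, is at most the vertex count 7.

0.6766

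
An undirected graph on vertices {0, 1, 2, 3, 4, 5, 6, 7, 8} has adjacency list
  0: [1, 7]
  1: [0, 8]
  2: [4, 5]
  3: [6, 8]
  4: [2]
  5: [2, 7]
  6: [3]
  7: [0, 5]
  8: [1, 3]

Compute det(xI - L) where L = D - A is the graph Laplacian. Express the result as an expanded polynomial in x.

x^9 - 16x^8 + 105x^7 - 364x^6 + 715x^5 - 792x^4 + 462x^3 - 120x^2 + 9x

Each diagonal entry of L is the vertex degree and each off-diagonal entry is -1 where an edge is present, 0 otherwise; in the order [0, 1, 2, 3, 4, 5, 6, 7, 8] the diagonal is [2, 2, 2, 2, 1, 2, 1, 2, 2]. L has integer entries, so p(x) = det(xI - L) has integer coefficients. Expanding the determinant yields x^9 - 16x^8 + 105x^7 - 364x^6 + 715x^5 - 792x^4 + 462x^3 - 120x^2 + 9x. The constant term is 0 because L is singular (the all-ones vector lies in its kernel). The largest eigenvalue, 3.8794, is at most the vertex count 9. There is one zero in the spectrum, matching the 1 component.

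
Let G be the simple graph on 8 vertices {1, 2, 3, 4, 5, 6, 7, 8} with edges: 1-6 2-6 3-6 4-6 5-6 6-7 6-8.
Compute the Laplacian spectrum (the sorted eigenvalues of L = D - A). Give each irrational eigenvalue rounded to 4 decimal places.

Each diagonal entry of L is the vertex degree and each off-diagonal entry is -1 where an edge is present, 0 otherwise; in the order [1, 2, 3, 4, 5, 6, 7, 8] the diagonal is [1, 1, 1, 1, 1, 7, 1, 1]. Diagonalising L (or applying a numerical eigensolver to the 8x8 matrix) gives the spectrum above.

[0, 1, 1, 1, 1, 1, 1, 8]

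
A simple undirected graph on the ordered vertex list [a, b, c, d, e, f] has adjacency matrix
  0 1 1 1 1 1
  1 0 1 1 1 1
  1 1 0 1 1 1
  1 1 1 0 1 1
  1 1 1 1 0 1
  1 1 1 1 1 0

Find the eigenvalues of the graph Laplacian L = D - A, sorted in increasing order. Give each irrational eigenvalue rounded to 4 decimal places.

Reading degrees in the order [a, b, c, d, e, f] gives [5, 5, 5, 5, 5, 5]; set D = diag(5, 5, 5, 5, 5, 5) and form L = D - A. The multiplicity of 0 as a Laplacian eigenvalue equals the number of connected components.

[0, 6, 6, 6, 6, 6]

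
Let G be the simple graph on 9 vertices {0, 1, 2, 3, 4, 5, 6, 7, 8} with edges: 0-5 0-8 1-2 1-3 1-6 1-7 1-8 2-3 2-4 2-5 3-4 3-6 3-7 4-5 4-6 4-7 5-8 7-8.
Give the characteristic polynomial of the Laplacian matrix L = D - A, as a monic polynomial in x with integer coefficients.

With the vertex order [0, 1, 2, 3, 4, 5, 6, 7, 8], the degrees are [2, 5, 4, 5, 5, 4, 3, 4, 4], giving D = diag(2, 5, 4, 5, 5, 4, 3, 4, 4) and L = D - A. L has integer entries, so p(x) = det(xI - L) has integer coefficients. Expanding the determinant yields x^9 - 36x^8 + 554x^7 - 4748x^6 + 24709x^5 - 79622x^4 + 154231x^3 - 162694x^2 + 70434x. The coefficient of x^8 equals -trace(L) = -36, matching the sum of degrees. There is one zero in the spectrum, matching the 1 component.

x^9 - 36x^8 + 554x^7 - 4748x^6 + 24709x^5 - 79622x^4 + 154231x^3 - 162694x^2 + 70434x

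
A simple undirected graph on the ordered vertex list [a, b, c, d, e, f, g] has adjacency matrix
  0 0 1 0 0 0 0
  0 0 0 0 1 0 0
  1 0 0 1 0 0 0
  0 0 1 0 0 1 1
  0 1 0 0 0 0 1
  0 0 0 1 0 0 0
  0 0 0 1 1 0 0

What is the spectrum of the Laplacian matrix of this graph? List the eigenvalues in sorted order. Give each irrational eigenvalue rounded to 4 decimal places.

Each diagonal entry of L is the vertex degree and each off-diagonal entry is -1 where an edge is present, 0 otherwise; in the order [a, b, c, d, e, f, g] the diagonal is [1, 1, 2, 3, 2, 1, 2]. The multiplicity of 0 as a Laplacian eigenvalue equals the number of connected components.

[0, 0.2603, 0.6262, 1.4055, 2.2742, 3.0996, 4.3342]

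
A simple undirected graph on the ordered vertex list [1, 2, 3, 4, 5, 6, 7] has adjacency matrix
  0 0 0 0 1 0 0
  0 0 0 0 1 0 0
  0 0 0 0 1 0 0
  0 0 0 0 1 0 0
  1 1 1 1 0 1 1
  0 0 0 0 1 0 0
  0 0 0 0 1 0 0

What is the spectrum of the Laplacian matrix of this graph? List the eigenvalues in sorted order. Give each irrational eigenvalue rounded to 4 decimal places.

With the vertex order [1, 2, 3, 4, 5, 6, 7], the degrees are [1, 1, 1, 1, 6, 1, 1], giving D = diag(1, 1, 1, 1, 6, 1, 1) and L = D - A. L is symmetric positive semidefinite, so every eigenvalue is real and nonnegative. The single zero eigenvalue shows the graph is connected.

[0, 1, 1, 1, 1, 1, 7]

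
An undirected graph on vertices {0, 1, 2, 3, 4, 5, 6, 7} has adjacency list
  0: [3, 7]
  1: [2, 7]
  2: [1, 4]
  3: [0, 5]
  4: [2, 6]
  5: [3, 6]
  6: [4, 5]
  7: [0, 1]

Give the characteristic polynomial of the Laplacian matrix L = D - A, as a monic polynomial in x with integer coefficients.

x^8 - 16x^7 + 104x^6 - 352x^5 + 660x^4 - 672x^3 + 336x^2 - 64x

With the vertex order [0, 1, 2, 3, 4, 5, 6, 7], the degrees are [2, 2, 2, 2, 2, 2, 2, 2], giving D = diag(2, 2, 2, 2, 2, 2, 2, 2) and L = D - A. Computing det(xI - L) by cofactor expansion (or equivalently via sum-over-permutations) gives x^8 - 16x^7 + 104x^6 - 352x^5 + 660x^4 - 672x^3 + 336x^2 - 64x. The coefficient of x^7 equals -trace(L) = -16, matching the sum of degrees. By the matrix-tree theorem the graph has (1/8) * product of the nonzero eigenvalues = 8 spanning trees.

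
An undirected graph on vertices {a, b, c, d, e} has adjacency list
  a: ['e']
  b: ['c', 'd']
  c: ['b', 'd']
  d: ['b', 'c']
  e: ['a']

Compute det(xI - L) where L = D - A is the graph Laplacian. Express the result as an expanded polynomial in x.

x^5 - 8x^4 + 21x^3 - 18x^2

Each diagonal entry of L is the vertex degree and each off-diagonal entry is -1 where an edge is present, 0 otherwise; in the order [a, b, c, d, e] the diagonal is [1, 2, 2, 2, 1]. The eigenvalues of L are [0, 0, 2, 3, 3]; the characteristic polynomial is the product of (x - lambda_i), which multiplies out to x^5 - 8x^4 + 21x^3 - 18x^2. Since p(0) = det(-L) = 0, x divides p(x). The eigenvalues sum to 8, which equals trace(L) = 2|E|.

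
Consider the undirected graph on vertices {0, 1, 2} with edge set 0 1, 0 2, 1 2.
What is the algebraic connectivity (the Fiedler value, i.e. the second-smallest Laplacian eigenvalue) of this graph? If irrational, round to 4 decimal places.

3

Reading degrees in the order [0, 1, 2] gives [2, 2, 2]; set D = diag(2, 2, 2) and form L = D - A. Computing the eigenvalues of L and sorting gives [0, 3, 3]. The Fiedler value lambda_2 = 3 is strictly positive, so the graph is connected. By the matrix-tree theorem the graph has (1/3) * product of the nonzero eigenvalues = 3 spanning trees.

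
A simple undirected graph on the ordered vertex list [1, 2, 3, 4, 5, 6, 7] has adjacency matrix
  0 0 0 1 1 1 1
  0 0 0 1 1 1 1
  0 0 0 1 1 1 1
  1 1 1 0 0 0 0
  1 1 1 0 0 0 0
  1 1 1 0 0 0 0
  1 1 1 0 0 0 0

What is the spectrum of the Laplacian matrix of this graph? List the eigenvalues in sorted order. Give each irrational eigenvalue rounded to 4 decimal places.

[0, 3, 3, 3, 4, 4, 7]

Each diagonal entry of L is the vertex degree and each off-diagonal entry is -1 where an edge is present, 0 otherwise; in the order [1, 2, 3, 4, 5, 6, 7] the diagonal is [4, 4, 4, 3, 3, 3, 3]. Diagonalising L (or applying a numerical eigensolver to the 7x7 matrix) gives the spectrum above. The single zero eigenvalue shows the graph is connected.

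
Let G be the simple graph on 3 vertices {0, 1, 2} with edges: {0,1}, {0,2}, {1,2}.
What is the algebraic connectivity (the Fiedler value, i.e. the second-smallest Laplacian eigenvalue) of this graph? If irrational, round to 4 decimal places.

Reading degrees in the order [0, 1, 2] gives [2, 2, 2]; set D = diag(2, 2, 2) and form L = D - A. The sorted Laplacian eigenvalues are [0, 3, 3]; the algebraic connectivity is the second entry, 3. By the matrix-tree theorem the graph has (1/3) * product of the nonzero eigenvalues = 3 spanning trees.

3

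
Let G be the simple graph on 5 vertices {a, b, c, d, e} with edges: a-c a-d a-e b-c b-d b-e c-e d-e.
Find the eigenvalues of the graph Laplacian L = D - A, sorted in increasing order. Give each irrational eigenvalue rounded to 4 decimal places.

Reading degrees in the order [a, b, c, d, e] gives [3, 3, 3, 3, 4]; set D = diag(3, 3, 3, 3, 4) and form L = D - A. The multiplicity of 0 as a Laplacian eigenvalue equals the number of connected components. There is one zero in the spectrum, matching the 1 component. The largest eigenvalue, 5, is at most the vertex count 5.

[0, 3, 3, 5, 5]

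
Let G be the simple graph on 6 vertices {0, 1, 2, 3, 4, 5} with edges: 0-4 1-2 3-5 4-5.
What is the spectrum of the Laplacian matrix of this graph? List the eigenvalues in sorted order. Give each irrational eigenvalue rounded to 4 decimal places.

With the vertex order [0, 1, 2, 3, 4, 5], the degrees are [1, 1, 1, 1, 2, 2], giving D = diag(1, 1, 1, 1, 2, 2) and L = D - A. The multiplicity of 0 as a Laplacian eigenvalue equals the number of connected components. The 2 zero eigenvalues correspond to the 2 connected components. The largest eigenvalue, 3.4142, is at most the vertex count 6.

[0, 0, 0.5858, 2, 2, 3.4142]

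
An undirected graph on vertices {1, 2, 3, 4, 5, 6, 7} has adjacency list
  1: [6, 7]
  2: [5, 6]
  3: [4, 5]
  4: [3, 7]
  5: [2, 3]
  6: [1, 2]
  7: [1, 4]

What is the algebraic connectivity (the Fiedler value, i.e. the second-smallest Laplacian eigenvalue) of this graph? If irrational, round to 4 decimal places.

0.7530

With the vertex order [1, 2, 3, 4, 5, 6, 7], the degrees are [2, 2, 2, 2, 2, 2, 2], giving D = diag(2, 2, 2, 2, 2, 2, 2) and L = D - A. The sorted Laplacian eigenvalues are [0, 0.7530, 0.7530, 2.4450, 2.4450, 3.8019, 3.8019]; the algebraic connectivity is the second entry, 0.7530.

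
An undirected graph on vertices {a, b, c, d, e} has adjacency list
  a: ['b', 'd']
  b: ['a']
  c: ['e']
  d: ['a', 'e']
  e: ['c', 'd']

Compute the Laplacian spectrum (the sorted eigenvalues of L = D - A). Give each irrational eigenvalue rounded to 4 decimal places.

Reading degrees in the order [a, b, c, d, e] gives [2, 1, 1, 2, 2]; set D = diag(2, 1, 1, 2, 2) and form L = D - A. Since every row of L sums to 0, the all-ones vector is in the kernel and 0 is an eigenvalue. The single zero eigenvalue shows the graph is connected. By the matrix-tree theorem the graph has (1/5) * product of the nonzero eigenvalues = 1 spanning tree.

[0, 0.3820, 1.3820, 2.6180, 3.6180]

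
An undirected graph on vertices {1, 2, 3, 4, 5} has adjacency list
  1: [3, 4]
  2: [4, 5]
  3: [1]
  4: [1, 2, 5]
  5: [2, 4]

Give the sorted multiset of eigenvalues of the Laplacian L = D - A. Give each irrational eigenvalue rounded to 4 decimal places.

[0, 0.5188, 2.3111, 3, 4.1701]

Reading degrees in the order [1, 2, 3, 4, 5] gives [2, 2, 1, 3, 2]; set D = diag(2, 2, 1, 3, 2) and form L = D - A. Since every row of L sums to 0, the all-ones vector is in the kernel and 0 is an eigenvalue. There is one zero in the spectrum, matching the 1 component.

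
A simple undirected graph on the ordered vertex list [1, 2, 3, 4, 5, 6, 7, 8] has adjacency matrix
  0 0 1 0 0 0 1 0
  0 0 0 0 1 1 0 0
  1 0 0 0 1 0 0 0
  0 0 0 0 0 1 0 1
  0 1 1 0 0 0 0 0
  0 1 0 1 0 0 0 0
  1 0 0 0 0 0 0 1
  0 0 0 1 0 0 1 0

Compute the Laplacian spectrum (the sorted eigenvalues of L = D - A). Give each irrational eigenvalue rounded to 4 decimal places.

Each diagonal entry of L is the vertex degree and each off-diagonal entry is -1 where an edge is present, 0 otherwise; in the order [1, 2, 3, 4, 5, 6, 7, 8] the diagonal is [2, 2, 2, 2, 2, 2, 2, 2]. L is symmetric positive semidefinite, so every eigenvalue is real and nonnegative. The single zero eigenvalue shows the graph is connected. The eigenvalues sum to 16, which equals trace(L) = 2|E|.

[0, 0.5858, 0.5858, 2, 2, 3.4142, 3.4142, 4]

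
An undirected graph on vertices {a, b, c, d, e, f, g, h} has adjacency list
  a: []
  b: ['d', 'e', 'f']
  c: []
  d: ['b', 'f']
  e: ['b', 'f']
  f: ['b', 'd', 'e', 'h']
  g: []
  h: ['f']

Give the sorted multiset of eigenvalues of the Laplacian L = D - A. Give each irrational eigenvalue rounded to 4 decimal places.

[0, 0, 0, 0, 1, 2, 4, 5]

Each diagonal entry of L is the vertex degree and each off-diagonal entry is -1 where an edge is present, 0 otherwise; in the order [a, b, c, d, e, f, g, h] the diagonal is [0, 3, 0, 2, 2, 4, 0, 1]. The multiplicity of 0 as a Laplacian eigenvalue equals the number of connected components. The 4 zero eigenvalues correspond to the 4 connected components.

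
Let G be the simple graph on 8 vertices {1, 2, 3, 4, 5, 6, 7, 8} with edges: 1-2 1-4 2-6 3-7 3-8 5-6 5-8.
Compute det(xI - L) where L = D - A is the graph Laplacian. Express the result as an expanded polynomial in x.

Each diagonal entry of L is the vertex degree and each off-diagonal entry is -1 where an edge is present, 0 otherwise; in the order [1, 2, 3, 4, 5, 6, 7, 8] the diagonal is [2, 2, 2, 1, 2, 2, 1, 2]. L has integer entries, so p(x) = det(xI - L) has integer coefficients. Expanding the determinant yields x^8 - 14x^7 + 78x^6 - 220x^5 + 330x^4 - 252x^3 + 84x^2 - 8x. Since p(0) = det(-L) = 0, x divides p(x).

x^8 - 14x^7 + 78x^6 - 220x^5 + 330x^4 - 252x^3 + 84x^2 - 8x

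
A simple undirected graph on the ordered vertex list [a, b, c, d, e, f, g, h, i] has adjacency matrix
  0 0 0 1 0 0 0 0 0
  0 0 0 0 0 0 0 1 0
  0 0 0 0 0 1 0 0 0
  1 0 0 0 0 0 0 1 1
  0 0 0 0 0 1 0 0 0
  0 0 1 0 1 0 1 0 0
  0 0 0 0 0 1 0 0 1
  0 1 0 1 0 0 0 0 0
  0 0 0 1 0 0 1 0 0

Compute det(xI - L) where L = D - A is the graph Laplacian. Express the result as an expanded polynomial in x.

x^9 - 16x^8 + 103x^7 - 344x^6 + 643x^5 - 678x^4 + 386x^3 - 104x^2 + 9x

Reading degrees in the order [a, b, c, d, e, f, g, h, i] gives [1, 1, 1, 3, 1, 3, 2, 2, 2]; set D = diag(1, 1, 1, 3, 1, 3, 2, 2, 2) and form L = D - A. Computing det(xI - L) by cofactor expansion (or equivalently via sum-over-permutations) gives x^9 - 16x^8 + 103x^7 - 344x^6 + 643x^5 - 678x^4 + 386x^3 - 104x^2 + 9x. The coefficient of x^8 equals -trace(L) = -16, matching the sum of degrees.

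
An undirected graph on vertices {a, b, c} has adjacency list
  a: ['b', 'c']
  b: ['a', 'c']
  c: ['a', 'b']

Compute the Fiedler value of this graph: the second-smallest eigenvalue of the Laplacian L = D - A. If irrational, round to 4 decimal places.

With the vertex order [a, b, c], the degrees are [2, 2, 2], giving D = diag(2, 2, 2) and L = D - A. The sorted Laplacian eigenvalues are [0, 3, 3]; the algebraic connectivity is the second entry, 3.

3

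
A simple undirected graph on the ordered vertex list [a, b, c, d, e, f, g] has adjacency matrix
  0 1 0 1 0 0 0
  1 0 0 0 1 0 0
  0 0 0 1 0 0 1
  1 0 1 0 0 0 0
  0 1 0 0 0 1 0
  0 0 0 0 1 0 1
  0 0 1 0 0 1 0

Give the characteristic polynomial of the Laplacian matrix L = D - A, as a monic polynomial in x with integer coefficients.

Reading degrees in the order [a, b, c, d, e, f, g] gives [2, 2, 2, 2, 2, 2, 2]; set D = diag(2, 2, 2, 2, 2, 2, 2) and form L = D - A. L has integer entries, so p(x) = det(xI - L) has integer coefficients. Expanding the determinant yields x^7 - 14x^6 + 77x^5 - 210x^4 + 294x^3 - 196x^2 + 49x. The coefficient of x^6 equals -trace(L) = -14, matching the sum of degrees. The largest eigenvalue, 3.8019, is at most the vertex count 7. There is one zero in the spectrum, matching the 1 component.

x^7 - 14x^6 + 77x^5 - 210x^4 + 294x^3 - 196x^2 + 49x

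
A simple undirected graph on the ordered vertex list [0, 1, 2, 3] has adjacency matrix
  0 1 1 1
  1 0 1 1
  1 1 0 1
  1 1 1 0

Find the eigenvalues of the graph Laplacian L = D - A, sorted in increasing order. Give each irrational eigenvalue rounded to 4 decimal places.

With the vertex order [0, 1, 2, 3], the degrees are [3, 3, 3, 3], giving D = diag(3, 3, 3, 3) and L = D - A. The multiplicity of 0 as a Laplacian eigenvalue equals the number of connected components. The single zero eigenvalue shows the graph is connected. The eigenvalues sum to 12, which equals trace(L) = 2|E|.

[0, 4, 4, 4]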